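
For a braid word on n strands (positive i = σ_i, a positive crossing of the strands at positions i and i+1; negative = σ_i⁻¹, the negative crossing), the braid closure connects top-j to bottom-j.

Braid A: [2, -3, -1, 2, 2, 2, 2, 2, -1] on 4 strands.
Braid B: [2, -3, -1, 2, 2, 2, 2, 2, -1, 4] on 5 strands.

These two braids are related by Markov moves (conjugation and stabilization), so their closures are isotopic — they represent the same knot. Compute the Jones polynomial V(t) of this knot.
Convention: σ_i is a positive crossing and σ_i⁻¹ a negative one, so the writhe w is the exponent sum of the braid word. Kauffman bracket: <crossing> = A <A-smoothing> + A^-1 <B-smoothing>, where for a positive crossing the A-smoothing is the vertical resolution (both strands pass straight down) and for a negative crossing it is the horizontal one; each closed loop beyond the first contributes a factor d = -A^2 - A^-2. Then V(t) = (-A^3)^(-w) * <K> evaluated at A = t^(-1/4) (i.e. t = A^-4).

t^8 - 2*t^7 + 2*t^6 - 3*t^5 + 3*t^4 - 2*t^3 + 2*t^2 - t + 1

Derivation:
Markov-equivalent braids have isotopic closures, hence identical knot invariants. Strip the Markov moves from each word to reach a common short braid β, then compute V(t) once on β.
Braid A: s2 s3^-1 s1^-1 s2 s2 s2 s2 s2 s1^-1 on 4 strands has no conjugating prefix/suffix or stabilization to strip; take β = s2 s3^-1 s1^-1 s2 s2 s2 s2 s2 s1^-1.
Braid B: s2 s3^-1 s1^-1 s2 s2 s2 s2 s2 s1^-1 s4 on 5 strands reduces by inverse Markov moves (closure unchanged at each step):
  Destabilize: the word has the form β·s4 where s4 occurs only as the final letter (β ∈ B_4); drop it and the last strand → 4 strands.
Reduced to β = s2 s3^-1 s1^-1 s2 s2 s2 s2 s2 s1^-1 on 4 strands, 9 crossings.
Both give the same β = s2 s3^-1 s1^-1 s2 s2 s2 s2 s2 s1^-1 on 4 strands, so one state sum suffices:
Braid: s2 s3^-1 s1^-1 s2 s2 s2 s2 s2 s1^-1 on 4 strands, 9 crossings.
Writhe w = (#positive) - (#negative) = 6 - 3 = 3.
Computing the Kauffman bracket via state sum. There are 2^9 = 512 states.
Smooth each crossing (0=||, 1=⌣⌢); contribution A^(Σ sign_k(1-2s_k)) * d^(L-1).
Tabulate the states by total A-exponent and number of loops L (A-exp: L × count):
  A^9: L=3 ×1
  A^7: L=2 ×8, L=4 ×1
  A^5: L=1 ×17, L=3 ×19
  A^3: L=2 ×63, L=4 ×21
  A^1: L=3 ×111, L=5 ×15
  A^-1: L=4 ×120, L=6 ×6
  A^-3: L=5 ×83, L=7 ×1
  A^-5: L=6 ×36
  A^-7: L=7 ×9
  A^-9: L=8 ×1
Each group contributes A^e * Σ count * d^(L-1):
Powers of d = -A^2 - A^-2: d^2 = A^4 + 2 + A^-4; d^3 = -A^6 - 3*A^2 - 3*A^-2 - A^-6; d^4 = A^8 + 4*A^4 + 6 + 4*A^-4 + A^-8; d^5 = -A^10 - 5*A^6 - 10*A^2 - 10*A^-2 - 5*A^-6 - A^-10; d^6 = A^12 + 6*A^8 + 15*A^4 + 20 + 15*A^-4 + 6*A^-8 + A^-12; d^7 = -A^14 - 7*A^10 - 21*A^6 - 35*A^2 - 35*A^-2 - 21*A^-6 - 7*A^-10 - A^-14.
  A^9 * (d^2) = A^13 + 2*A^9 + A^5
  A^7 * (8*d + d^3) = -A^13 - 11*A^9 - 11*A^5 - A
  A^5 * (17 + 19*d^2) = 19*A^9 + 55*A^5 + 19*A
  A^3 * (63*d + 21*d^3) = -21*A^9 - 126*A^5 - 126*A - 21*A^-3
  A^1 * (111*d^2 + 15*d^4) = 15*A^9 + 171*A^5 + 312*A + 171*A^-3 + 15*A^-7
  A^-1 * (120*d^3 + 6*d^5) = -6*A^9 - 150*A^5 - 420*A - 420*A^-3 - 150*A^-7 - 6*A^-11
  A^-3 * (83*d^4 + d^6) = A^9 + 89*A^5 + 347*A + 518*A^-3 + 347*A^-7 + 89*A^-11 + A^-15
  A^-5 * (36*d^5) = -36*A^5 - 180*A - 360*A^-3 - 360*A^-7 - 180*A^-11 - 36*A^-15
  A^-7 * (9*d^6) = 9*A^5 + 54*A + 135*A^-3 + 180*A^-7 + 135*A^-11 + 54*A^-15 + 9*A^-19
  A^-9 * (d^7) = -A^5 - 7*A - 21*A^-3 - 35*A^-7 - 35*A^-11 - 21*A^-15 - 7*A^-19 - A^-23
Summing the groups: <K> = -A^9 + A^5 - 2*A + 2*A^-3 - 3*A^-7 + 3*A^-11 - 2*A^-15 + 2*A^-19 - A^-23
Normalise by the writhe: (-A^3)^(-w) = (-A^3)^(-3) = -A^-9, so f(A) = -A^-9 * <K> = 1 - A^-4 + 2*A^-8 - 2*A^-12 + 3*A^-16 - 3*A^-20 + 2*A^-24 - 2*A^-28 + A^-32.
Substitute A = t^(-1/4), i.e. A^e → t^(-e/4): V(t) = t^8 - 2*t^7 + 2*t^6 - 3*t^5 + 3*t^4 - 2*t^3 + 2*t^2 - t + 1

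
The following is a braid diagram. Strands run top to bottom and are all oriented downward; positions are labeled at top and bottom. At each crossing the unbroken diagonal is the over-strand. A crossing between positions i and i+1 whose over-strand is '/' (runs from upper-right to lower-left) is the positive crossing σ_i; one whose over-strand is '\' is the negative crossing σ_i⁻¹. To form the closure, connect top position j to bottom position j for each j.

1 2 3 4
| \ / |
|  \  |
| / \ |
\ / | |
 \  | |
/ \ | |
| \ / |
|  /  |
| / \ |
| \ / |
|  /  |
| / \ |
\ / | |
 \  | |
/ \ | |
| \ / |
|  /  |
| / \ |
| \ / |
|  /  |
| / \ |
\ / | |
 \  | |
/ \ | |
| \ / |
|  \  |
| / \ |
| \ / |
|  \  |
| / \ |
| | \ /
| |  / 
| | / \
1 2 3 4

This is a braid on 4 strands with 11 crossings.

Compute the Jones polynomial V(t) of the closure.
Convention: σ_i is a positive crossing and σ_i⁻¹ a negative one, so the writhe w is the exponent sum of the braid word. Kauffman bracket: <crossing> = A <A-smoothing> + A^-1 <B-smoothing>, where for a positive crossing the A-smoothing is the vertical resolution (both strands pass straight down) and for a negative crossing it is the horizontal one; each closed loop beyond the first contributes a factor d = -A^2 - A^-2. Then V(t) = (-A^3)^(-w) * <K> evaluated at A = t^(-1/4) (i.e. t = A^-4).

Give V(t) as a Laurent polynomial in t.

Reading the diagram top to bottom ('/'-over between positions i,i+1 = s_i, '\'-over = s_i^-1): braid word = s2^-1 s1^-1 s2 s2 s1^-1 s2 s2 s1^-1 s2^-1 s2^-1 s3.
The presented braid s2^-1 s1^-1 s2 s2 s1^-1 s2 s2 s1^-1 s2^-1 s2^-1 s3 on 4 strands reduces by inverse Markov moves (closure unchanged at each step):
  Destabilize: the word has the form β·s3 where s3 occurs only as the final letter (β ∈ B_3); drop it and the last strand → 3 strands.
Reduced to β = s2^-1 s1^-1 s2 s2 s1^-1 s2 s2 s1^-1 s2^-1 s2^-1 on 3 strands, 10 crossings.
Compute on β:
Braid: s2^-1 s1^-1 s2 s2 s1^-1 s2 s2 s1^-1 s2^-1 s2^-1 on 3 strands, 10 crossings.
Writhe w = (#positive) - (#negative) = 4 - 6 = -2.
Computing the Kauffman bracket via state sum. There are 2^10 = 1024 states.
Smooth each crossing (0=||, 1=⌣⌢); contribution A^(Σ sign_k(1-2s_k)) * d^(L-1).
Tabulate the states by total A-exponent and number of loops L (A-exp: L × count):
  A^10: L=5 ×1
  A^8: L=4 ×10
  A^6: L=3 ×39, L=5 ×6
  A^4: L=2 ×66, L=4 ×52, L=6 ×2
  A^2: L=1 ×45, L=3 ×124, L=5 ×41
  A^0: L=2 ×118, L=4 ×113, L=6 ×21
  A^-2: L=1 ×20, L=3 ×120, L=5 ×63, L=7 ×7
  A^-4: L=2 ×30, L=4 ×68, L=6 ×21, L=8 ×1
  A^-6: L=3 ×20, L=5 ×22, L=7 ×3
  A^-8: L=4 ×7, L=6 ×3
  A^-10: L=5 ×1
Each group contributes A^e * Σ count * d^(L-1):
Powers of d = -A^2 - A^-2: d^2 = A^4 + 2 + A^-4; d^3 = -A^6 - 3*A^2 - 3*A^-2 - A^-6; d^4 = A^8 + 4*A^4 + 6 + 4*A^-4 + A^-8; d^5 = -A^10 - 5*A^6 - 10*A^2 - 10*A^-2 - 5*A^-6 - A^-10; d^6 = A^12 + 6*A^8 + 15*A^4 + 20 + 15*A^-4 + 6*A^-8 + A^-12; d^7 = -A^14 - 7*A^10 - 21*A^6 - 35*A^2 - 35*A^-2 - 21*A^-6 - 7*A^-10 - A^-14.
  A^10 * (d^4) = A^18 + 4*A^14 + 6*A^10 + 4*A^6 + A^2
  A^8 * (10*d^3) = -10*A^14 - 30*A^10 - 30*A^6 - 10*A^2
  A^6 * (39*d^2 + 6*d^4) = 6*A^14 + 63*A^10 + 114*A^6 + 63*A^2 + 6*A^-2
  A^4 * (66*d + 52*d^3 + 2*d^5) = -2*A^14 - 62*A^10 - 242*A^6 - 242*A^2 - 62*A^-2 - 2*A^-6
  A^2 * (45 + 124*d^2 + 41*d^4) = 41*A^10 + 288*A^6 + 539*A^2 + 288*A^-2 + 41*A^-6
  A^0 * (118*d + 113*d^3 + 21*d^5) = -21*A^10 - 218*A^6 - 667*A^2 - 667*A^-2 - 218*A^-6 - 21*A^-10
  A^-2 * (20 + 120*d^2 + 63*d^4 + 7*d^6) = 7*A^10 + 105*A^6 + 477*A^2 + 778*A^-2 + 477*A^-6 + 105*A^-10 + 7*A^-14
  A^-4 * (30*d + 68*d^3 + 21*d^5 + d^7) = -A^10 - 28*A^6 - 194*A^2 - 479*A^-2 - 479*A^-6 - 194*A^-10 - 28*A^-14 - A^-18
  A^-6 * (20*d^2 + 22*d^4 + 3*d^6) = 3*A^6 + 40*A^2 + 153*A^-2 + 232*A^-6 + 153*A^-10 + 40*A^-14 + 3*A^-18
  A^-8 * (7*d^3 + 3*d^5) = -3*A^2 - 22*A^-2 - 51*A^-6 - 51*A^-10 - 22*A^-14 - 3*A^-18
  A^-10 * (d^4) = A^-2 + 4*A^-6 + 6*A^-10 + 4*A^-14 + A^-18
Summing the groups: <K> = A^18 - 2*A^14 + 3*A^10 - 4*A^6 + 4*A^2 - 4*A^-2 + 4*A^-6 - 2*A^-10 + A^-14
Normalise by the writhe: (-A^3)^(-w) = (-A^3)^(2) = A^6, so f(A) = A^6 * <K> = A^24 - 2*A^20 + 3*A^16 - 4*A^12 + 4*A^8 - 4*A^4 + 4 - 2*A^-4 + A^-8.
Substitute A = t^(-1/4), i.e. A^e → t^(-e/4): V(t) = t^2 - 2*t + 4 - 4*t^-1 + 4*t^-2 - 4*t^-3 + 3*t^-4 - 2*t^-5 + t^-6

Answer: t^2 - 2*t + 4 - 4*t^-1 + 4*t^-2 - 4*t^-3 + 3*t^-4 - 2*t^-5 + t^-6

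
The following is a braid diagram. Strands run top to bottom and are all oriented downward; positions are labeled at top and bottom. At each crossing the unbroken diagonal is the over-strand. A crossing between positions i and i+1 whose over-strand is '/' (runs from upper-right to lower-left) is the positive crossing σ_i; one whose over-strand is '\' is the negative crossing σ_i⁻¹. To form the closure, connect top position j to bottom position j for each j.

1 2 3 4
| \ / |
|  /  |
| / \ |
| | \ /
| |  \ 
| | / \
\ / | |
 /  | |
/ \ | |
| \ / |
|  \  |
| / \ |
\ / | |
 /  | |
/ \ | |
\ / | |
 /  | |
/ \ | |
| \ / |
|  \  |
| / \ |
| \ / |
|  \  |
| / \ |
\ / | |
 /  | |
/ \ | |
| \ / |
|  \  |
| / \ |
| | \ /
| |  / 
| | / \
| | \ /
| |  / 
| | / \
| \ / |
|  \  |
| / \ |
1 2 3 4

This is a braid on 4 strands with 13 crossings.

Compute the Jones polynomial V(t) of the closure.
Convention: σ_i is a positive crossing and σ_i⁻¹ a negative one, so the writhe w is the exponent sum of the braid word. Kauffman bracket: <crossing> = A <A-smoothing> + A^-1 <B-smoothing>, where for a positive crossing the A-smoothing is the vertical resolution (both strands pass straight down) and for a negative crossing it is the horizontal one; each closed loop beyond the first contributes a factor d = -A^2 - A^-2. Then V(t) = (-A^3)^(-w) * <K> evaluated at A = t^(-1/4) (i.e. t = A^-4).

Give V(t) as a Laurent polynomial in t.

t^4 - 3*t^3 + 5*t^2 - 6*t + 7 - 6*t^-1 + 5*t^-2 - 3*t^-3 + t^-4

Derivation:
Reading the diagram top to bottom ('/'-over between positions i,i+1 = s_i, '\'-over = s_i^-1): braid word = s2 s3^-1 s1 s2^-1 s1 s1 s2^-1 s2^-1 s1 s2^-1 s3 s3 s2^-1.
The presented braid s2 s3^-1 s1 s2^-1 s1 s1 s2^-1 s2^-1 s1 s2^-1 s3 s3 s2^-1 on 4 strands reduces by inverse Markov moves (closure unchanged at each step):
  Deconjugate: the word is γ·β·γ⁻¹ with γ = s2 s3^-1 (prefix) and γ⁻¹ = s3 s2^-1 (suffix); strip both.
  Destabilize: the word has the form β·s3 where s3 occurs only as the final letter (β ∈ B_3); drop it and the last strand → 3 strands.
Reduced to β = s1 s2^-1 s1 s1 s2^-1 s2^-1 s1 s2^-1 on 3 strands, 8 crossings.
Compute on β:
Braid: s1 s2^-1 s1 s1 s2^-1 s2^-1 s1 s2^-1 on 3 strands, 8 crossings.
Writhe w = (#positive) - (#negative) = 4 - 4 = 0.
Enumerate smoothing states for the bracket polynomial. There are 2^8 = 256 states.
Smooth each crossing (0=||, 1=⌣⌢); contribution A^(Σ sign_k(1-2s_k)) * d^(L-1).
Tabulate the states by total A-exponent and number of loops L (A-exp: L × count):
  A^8: L=5 ×1
  A^6: L=4 ×8
  A^4: L=3 ×27, L=5 ×1
  A^2: L=2 ×47, L=4 ×9
  A^0: L=1 ×37, L=3 ×32, L=5 ×1
  A^-2: L=2 ×47, L=4 ×9
  A^-4: L=3 ×27, L=5 ×1
  A^-6: L=4 ×8
  A^-8: L=5 ×1
Each group contributes A^e * Σ count * d^(L-1):
Powers of d = -A^2 - A^-2: d^2 = A^4 + 2 + A^-4; d^3 = -A^6 - 3*A^2 - 3*A^-2 - A^-6; d^4 = A^8 + 4*A^4 + 6 + 4*A^-4 + A^-8.
  A^8 * (d^4) = A^16 + 4*A^12 + 6*A^8 + 4*A^4 + 1
  A^6 * (8*d^3) = -8*A^12 - 24*A^8 - 24*A^4 - 8
  A^4 * (27*d^2 + d^4) = A^12 + 31*A^8 + 60*A^4 + 31 + A^-4
  A^2 * (47*d + 9*d^3) = -9*A^8 - 74*A^4 - 74 - 9*A^-4
  A^0 * (37 + 32*d^2 + d^4) = A^8 + 36*A^4 + 107 + 36*A^-4 + A^-8
  A^-2 * (47*d + 9*d^3) = -9*A^4 - 74 - 74*A^-4 - 9*A^-8
  A^-4 * (27*d^2 + d^4) = A^4 + 31 + 60*A^-4 + 31*A^-8 + A^-12
  A^-6 * (8*d^3) = -8 - 24*A^-4 - 24*A^-8 - 8*A^-12
  A^-8 * (d^4) = 1 + 4*A^-4 + 6*A^-8 + 4*A^-12 + A^-16
Summing the groups: <K> = A^16 - 3*A^12 + 5*A^8 - 6*A^4 + 7 - 6*A^-4 + 5*A^-8 - 3*A^-12 + A^-16
Normalise by the writhe: (-A^3)^(-w) = (-A^3)^(0) = 1, so f(A) = 1 * <K> = A^16 - 3*A^12 + 5*A^8 - 6*A^4 + 7 - 6*A^-4 + 5*A^-8 - 3*A^-12 + A^-16.
Substitute A = t^(-1/4), i.e. A^e → t^(-e/4): V(t) = t^4 - 3*t^3 + 5*t^2 - 6*t + 7 - 6*t^-1 + 5*t^-2 - 3*t^-3 + t^-4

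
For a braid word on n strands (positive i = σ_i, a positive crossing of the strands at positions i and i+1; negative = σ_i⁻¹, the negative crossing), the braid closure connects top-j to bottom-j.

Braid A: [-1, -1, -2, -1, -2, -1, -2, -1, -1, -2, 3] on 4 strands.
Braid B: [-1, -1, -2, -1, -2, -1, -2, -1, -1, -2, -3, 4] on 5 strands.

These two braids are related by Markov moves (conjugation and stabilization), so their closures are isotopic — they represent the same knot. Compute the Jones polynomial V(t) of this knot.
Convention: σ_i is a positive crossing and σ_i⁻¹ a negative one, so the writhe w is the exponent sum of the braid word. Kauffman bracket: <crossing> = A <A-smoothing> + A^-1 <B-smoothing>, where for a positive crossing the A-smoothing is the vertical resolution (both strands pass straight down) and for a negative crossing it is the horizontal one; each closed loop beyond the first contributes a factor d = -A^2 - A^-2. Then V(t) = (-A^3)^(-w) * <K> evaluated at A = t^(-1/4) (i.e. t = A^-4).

t^-4 + t^-6 - t^-10

Derivation:
Markov-equivalent braids have isotopic closures, hence identical knot invariants. Strip the Markov moves from each word to reach a common short braid β, then compute V(t) once on β.
Braid A: s1^-1 s1^-1 s2^-1 s1^-1 s2^-1 s1^-1 s2^-1 s1^-1 s1^-1 s2^-1 s3 on 4 strands reduces by inverse Markov moves (closure unchanged at each step):
  Destabilize: the word has the form β·s3 where s3 occurs only as the final letter (β ∈ B_3); drop it and the last strand → 3 strands.
Reduced to β = s1^-1 s1^-1 s2^-1 s1^-1 s2^-1 s1^-1 s2^-1 s1^-1 s1^-1 s2^-1 on 3 strands, 10 crossings.
Braid B: s1^-1 s1^-1 s2^-1 s1^-1 s2^-1 s1^-1 s2^-1 s1^-1 s1^-1 s2^-1 s3^-1 s4 on 5 strands reduces by inverse Markov moves (closure unchanged at each step):
  Destabilize: the word has the form β·s4 where s4 occurs only as the final letter (β ∈ B_4); drop it and the last strand → 4 strands.
  Destabilize: the word has the form β·s3^-1 where s3^-1 occurs only as the final letter (β ∈ B_3); drop it and the last strand → 3 strands.
Reduced to β = s1^-1 s1^-1 s2^-1 s1^-1 s2^-1 s1^-1 s2^-1 s1^-1 s1^-1 s2^-1 on 3 strands, 10 crossings.
Both give the same β = s1^-1 s1^-1 s2^-1 s1^-1 s2^-1 s1^-1 s2^-1 s1^-1 s1^-1 s2^-1 on 3 strands, so one state sum suffices:
Braid: s1^-1 s1^-1 s2^-1 s1^-1 s2^-1 s1^-1 s2^-1 s1^-1 s1^-1 s2^-1 on 3 strands, 10 crossings.
Writhe w = (#positive) - (#negative) = 0 - 10 = -10.
State-sum expansion of <K>. There are 2^10 = 1024 states.
Smooth each crossing (0=||, 1=⌣⌢); contribution A^(Σ sign_k(1-2s_k)) * d^(L-1).
Tabulate the states by total A-exponent and number of loops L (A-exp: L × count):
  A^10: L=3 ×1
  A^8: L=2 ×4, L=4 ×6
  A^6: L=1 ×4, L=3 ×30, L=5 ×11
  A^4: L=2 ×48, L=4 ×65, L=6 ×7
  A^2: L=1 ×24, L=3 ×140, L=5 ×45, L=7 ×1
  A^0: L=2 ×129, L=4 ×117, L=6 ×6
  A^-2: L=1 ×43, L=3 ×151, L=5 ×16
  A^-4: L=2 ×96, L=4 ×24
  A^-6: L=1 ×24, L=3 ×21
  A^-8: L=2 ×10
  A^-10: L=3 ×1
Each group contributes A^e * Σ count * d^(L-1):
Powers of d = -A^2 - A^-2: d^2 = A^4 + 2 + A^-4; d^3 = -A^6 - 3*A^2 - 3*A^-2 - A^-6; d^4 = A^8 + 4*A^4 + 6 + 4*A^-4 + A^-8; d^5 = -A^10 - 5*A^6 - 10*A^2 - 10*A^-2 - 5*A^-6 - A^-10; d^6 = A^12 + 6*A^8 + 15*A^4 + 20 + 15*A^-4 + 6*A^-8 + A^-12.
  A^10 * (d^2) = A^14 + 2*A^10 + A^6
  A^8 * (4*d + 6*d^3) = -6*A^14 - 22*A^10 - 22*A^6 - 6*A^2
  A^6 * (4 + 30*d^2 + 11*d^4) = 11*A^14 + 74*A^10 + 130*A^6 + 74*A^2 + 11*A^-2
  A^4 * (48*d + 65*d^3 + 7*d^5) = -7*A^14 - 100*A^10 - 313*A^6 - 313*A^2 - 100*A^-2 - 7*A^-6
  A^2 * (24 + 140*d^2 + 45*d^4 + d^6) = A^14 + 51*A^10 + 335*A^6 + 594*A^2 + 335*A^-2 + 51*A^-6 + A^-10
  A^0 * (129*d + 117*d^3 + 6*d^5) = -6*A^10 - 147*A^6 - 540*A^2 - 540*A^-2 - 147*A^-6 - 6*A^-10
  A^-2 * (43 + 151*d^2 + 16*d^4) = 16*A^6 + 215*A^2 + 441*A^-2 + 215*A^-6 + 16*A^-10
  A^-4 * (96*d + 24*d^3) = -24*A^2 - 168*A^-2 - 168*A^-6 - 24*A^-10
  A^-6 * (24 + 21*d^2) = 21*A^-2 + 66*A^-6 + 21*A^-10
  A^-8 * (10*d) = -10*A^-6 - 10*A^-10
  A^-10 * (d^2) = A^-6 + 2*A^-10 + A^-14
Summing the groups: <K> = -A^10 + A^-6 + A^-14
Normalise by the writhe: (-A^3)^(-w) = (-A^3)^(10) = A^30, so f(A) = A^30 * <K> = -A^40 + A^24 + A^16.
Substitute A = t^(-1/4), i.e. A^e → t^(-e/4): V(t) = t^-4 + t^-6 - t^-10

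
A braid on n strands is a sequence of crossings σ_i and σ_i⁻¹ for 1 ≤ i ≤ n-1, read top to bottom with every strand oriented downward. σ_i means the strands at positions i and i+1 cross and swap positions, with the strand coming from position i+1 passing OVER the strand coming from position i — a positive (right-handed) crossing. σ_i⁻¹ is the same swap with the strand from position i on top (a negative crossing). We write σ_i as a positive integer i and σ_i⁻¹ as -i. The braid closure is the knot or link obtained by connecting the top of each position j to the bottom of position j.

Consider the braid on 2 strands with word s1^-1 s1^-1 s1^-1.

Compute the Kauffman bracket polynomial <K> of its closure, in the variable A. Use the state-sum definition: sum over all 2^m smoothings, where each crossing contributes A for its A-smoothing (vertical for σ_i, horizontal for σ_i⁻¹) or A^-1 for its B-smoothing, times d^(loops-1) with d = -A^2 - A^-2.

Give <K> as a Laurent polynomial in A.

A^7 - A^3 - A^-5

Derivation:
Braid: s1^-1 s1^-1 s1^-1 on 2 strands, 3 crossings.
Writhe w = (#positive) - (#negative) = 0 - 3 = -3.
Computing the Kauffman bracket via state sum. There are 2^3 = 8 states.
Each crossing splits two ways (0=vertical, 1=horizontal). The state's weight is A^(#A-smoothings - #B-smoothings) * d^(loops - 1).
  state 000: A-exp=-3, loops=2, term = A^-3 * d^1
  state 001: A-exp=-1, loops=1, term = A^-1 * d^0
  state 010: A-exp=-1, loops=1, term = A^-1 * d^0
  state 011: A-exp=+1, loops=2, term = A^1 * d^1
  state 100: A-exp=-1, loops=1, term = A^-1 * d^0
  state 101: A-exp=+1, loops=2, term = A^1 * d^1
  state 110: A-exp=+1, loops=2, term = A^1 * d^1
  state 111: A-exp=+3, loops=3, term = A^3 * d^2
Collect the terms by A-exponent (count of states per loop number):
Powers of d = -A^2 - A^-2: d^2 = A^4 + 2 + A^-4.
  A^3 * (d^2) = A^7 + 2*A^3 + A^-1
  A^1 * (3*d) = -3*A^3 - 3*A^-1
  A^-1 * (3) = 3*A^-1
  A^-3 * (d) = -A^-1 - A^-5
Summing the groups: <K> = A^7 - A^3 - A^-5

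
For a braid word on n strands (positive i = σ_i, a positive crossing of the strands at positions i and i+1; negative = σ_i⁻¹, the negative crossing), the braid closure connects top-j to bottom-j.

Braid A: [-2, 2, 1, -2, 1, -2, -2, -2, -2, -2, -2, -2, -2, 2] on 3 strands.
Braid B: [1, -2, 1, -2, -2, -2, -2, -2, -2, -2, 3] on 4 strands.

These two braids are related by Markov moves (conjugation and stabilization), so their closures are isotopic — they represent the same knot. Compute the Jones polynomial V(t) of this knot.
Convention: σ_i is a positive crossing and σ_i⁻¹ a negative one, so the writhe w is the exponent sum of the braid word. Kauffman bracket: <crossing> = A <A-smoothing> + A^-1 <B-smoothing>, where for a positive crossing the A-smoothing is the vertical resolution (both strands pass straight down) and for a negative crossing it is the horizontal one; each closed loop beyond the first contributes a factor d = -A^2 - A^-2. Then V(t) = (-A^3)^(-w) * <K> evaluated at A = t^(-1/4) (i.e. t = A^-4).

Markov-equivalent braids have isotopic closures, hence identical knot invariants. Strip the Markov moves from each word to reach a common short braid β, then compute V(t) once on β.
Braid A: s2^-1 s2 s1 s2^-1 s1 s2^-1 s2^-1 s2^-1 s2^-1 s2^-1 s2^-1 s2^-1 s2^-1 s2 on 3 strands reduces by inverse Markov moves (closure unchanged at each step):
  Deconjugate: the word is γ·β·γ⁻¹ with γ = s2^-1 s2 (prefix) and γ⁻¹ = s2^-1 s2 (suffix); strip both.
Reduced to β = s1 s2^-1 s1 s2^-1 s2^-1 s2^-1 s2^-1 s2^-1 s2^-1 s2^-1 on 3 strands, 10 crossings.
Braid B: s1 s2^-1 s1 s2^-1 s2^-1 s2^-1 s2^-1 s2^-1 s2^-1 s2^-1 s3 on 4 strands reduces by inverse Markov moves (closure unchanged at each step):
  Destabilize: the word has the form β·s3 where s3 occurs only as the final letter (β ∈ B_3); drop it and the last strand → 3 strands.
Reduced to β = s1 s2^-1 s1 s2^-1 s2^-1 s2^-1 s2^-1 s2^-1 s2^-1 s2^-1 on 3 strands, 10 crossings.
Both give the same β = s1 s2^-1 s1 s2^-1 s2^-1 s2^-1 s2^-1 s2^-1 s2^-1 s2^-1 on 3 strands, so one state sum suffices:
Braid: s1 s2^-1 s1 s2^-1 s2^-1 s2^-1 s2^-1 s2^-1 s2^-1 s2^-1 on 3 strands, 10 crossings.
Writhe w = (#positive) - (#negative) = 2 - 8 = -6.
State-sum expansion of <K>. There are 2^10 = 1024 states.
Each crossing splits two ways (0=vertical, 1=horizontal). The state's weight is A^(#A-smoothings - #B-smoothings) * d^(loops - 1).
Tabulate the states by total A-exponent and number of loops L (A-exp: L × count):
  A^10: L=9 ×1
  A^8: L=8 ×10
  A^6: L=7 ×45
  A^4: L=6 ×119, L=8 ×1
  A^2: L=5 ×203, L=7 ×7
  A^0: L=4 ×231, L=6 ×21
  A^-2: L=3 ×175, L=5 ×35
  A^-4: L=2 ×85, L=4 ×35
  A^-6: L=1 ×23, L=3 ×22
  A^-8: L=2 ×10
  A^-10: L=3 ×1
Each group contributes A^e * Σ count * d^(L-1):
Powers of d = -A^2 - A^-2: d^2 = A^4 + 2 + A^-4; d^3 = -A^6 - 3*A^2 - 3*A^-2 - A^-6; d^4 = A^8 + 4*A^4 + 6 + 4*A^-4 + A^-8; d^5 = -A^10 - 5*A^6 - 10*A^2 - 10*A^-2 - 5*A^-6 - A^-10; d^6 = A^12 + 6*A^8 + 15*A^4 + 20 + 15*A^-4 + 6*A^-8 + A^-12; d^7 = -A^14 - 7*A^10 - 21*A^6 - 35*A^2 - 35*A^-2 - 21*A^-6 - 7*A^-10 - A^-14; d^8 = A^16 + 8*A^12 + 28*A^8 + 56*A^4 + 70 + 56*A^-4 + 28*A^-8 + 8*A^-12 + A^-16.
  A^10 * (d^8) = A^26 + 8*A^22 + 28*A^18 + 56*A^14 + 70*A^10 + 56*A^6 + 28*A^2 + 8*A^-2 + A^-6
  A^8 * (10*d^7) = -10*A^22 - 70*A^18 - 210*A^14 - 350*A^10 - 350*A^6 - 210*A^2 - 70*A^-2 - 10*A^-6
  A^6 * (45*d^6) = 45*A^18 + 270*A^14 + 675*A^10 + 900*A^6 + 675*A^2 + 270*A^-2 + 45*A^-6
  A^4 * (119*d^5 + d^7) = -A^18 - 126*A^14 - 616*A^10 - 1225*A^6 - 1225*A^2 - 616*A^-2 - 126*A^-6 - A^-10
  A^2 * (203*d^4 + 7*d^6) = 7*A^14 + 245*A^10 + 917*A^6 + 1358*A^2 + 917*A^-2 + 245*A^-6 + 7*A^-10
  A^0 * (231*d^3 + 21*d^5) = -21*A^10 - 336*A^6 - 903*A^2 - 903*A^-2 - 336*A^-6 - 21*A^-10
  A^-2 * (175*d^2 + 35*d^4) = 35*A^6 + 315*A^2 + 560*A^-2 + 315*A^-6 + 35*A^-10
  A^-4 * (85*d + 35*d^3) = -35*A^2 - 190*A^-2 - 190*A^-6 - 35*A^-10
  A^-6 * (23 + 22*d^2) = 22*A^-2 + 67*A^-6 + 22*A^-10
  A^-8 * (10*d) = -10*A^-6 - 10*A^-10
  A^-10 * (d^2) = A^-6 + 2*A^-10 + A^-14
Summing the groups: <K> = A^26 - 2*A^22 + 2*A^18 - 3*A^14 + 3*A^10 - 3*A^6 + 3*A^2 - 2*A^-2 + 2*A^-6 - A^-10 + A^-14
Normalise by the writhe: (-A^3)^(-w) = (-A^3)^(6) = A^18, so f(A) = A^18 * <K> = A^44 - 2*A^40 + 2*A^36 - 3*A^32 + 3*A^28 - 3*A^24 + 3*A^20 - 2*A^16 + 2*A^12 - A^8 + A^4.
Substitute A = t^(-1/4), i.e. A^e → t^(-e/4): V(t) = t^-1 - t^-2 + 2*t^-3 - 2*t^-4 + 3*t^-5 - 3*t^-6 + 3*t^-7 - 3*t^-8 + 2*t^-9 - 2*t^-10 + t^-11

Answer: t^-1 - t^-2 + 2*t^-3 - 2*t^-4 + 3*t^-5 - 3*t^-6 + 3*t^-7 - 3*t^-8 + 2*t^-9 - 2*t^-10 + t^-11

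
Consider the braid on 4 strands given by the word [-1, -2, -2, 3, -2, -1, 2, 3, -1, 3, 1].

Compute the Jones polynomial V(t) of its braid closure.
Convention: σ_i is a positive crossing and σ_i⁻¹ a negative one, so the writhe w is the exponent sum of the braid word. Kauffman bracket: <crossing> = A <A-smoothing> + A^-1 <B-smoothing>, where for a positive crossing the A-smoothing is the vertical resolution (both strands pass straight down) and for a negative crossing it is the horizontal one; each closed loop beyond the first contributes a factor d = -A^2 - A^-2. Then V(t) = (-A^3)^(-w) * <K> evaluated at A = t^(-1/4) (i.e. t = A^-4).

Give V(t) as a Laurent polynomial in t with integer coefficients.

The presented braid s1^-1 s2^-1 s2^-1 s3 s2^-1 s1^-1 s2 s3 s1^-1 s3 s1 on 4 strands reduces by inverse Markov moves (closure unchanged at each step):
  Deconjugate: the word is γ·β·γ⁻¹ with γ = s1^-1 (prefix) and γ⁻¹ = s1 (suffix); strip both.
Reduced to β = s2^-1 s2^-1 s3 s2^-1 s1^-1 s2 s3 s1^-1 s3 on 4 strands, 9 crossings.
Compute on β:
Braid: s2^-1 s2^-1 s3 s2^-1 s1^-1 s2 s3 s1^-1 s3 on 4 strands, 9 crossings.
Writhe w = (#positive) - (#negative) = 4 - 5 = -1.
Enumerate smoothing states for the bracket polynomial. There are 2^9 = 512 states.
Smooth each crossing (0=||, 1=⌣⌢); contribution A^(Σ sign_k(1-2s_k)) * d^(L-1).
Tabulate the states by total A-exponent and number of loops L (A-exp: L × count):
  A^9: L=5 ×1
  A^7: L=4 ×9
  A^5: L=3 ×32, L=5 ×4
  A^3: L=2 ×55, L=4 ×28, L=6 ×1
  A^1: L=1 ×39, L=3 ×77, L=5 ×10
  A^-1: L=2 ×87, L=4 ×38, L=6 ×1
  A^-3: L=1 ×14, L=3 ×64, L=5 ×6
  A^-5: L=2 ×17, L=4 ×19
  A^-7: L=3 ×7, L=5 ×2
  A^-9: L=4 ×1
Each group contributes A^e * Σ count * d^(L-1):
Powers of d = -A^2 - A^-2: d^2 = A^4 + 2 + A^-4; d^3 = -A^6 - 3*A^2 - 3*A^-2 - A^-6; d^4 = A^8 + 4*A^4 + 6 + 4*A^-4 + A^-8; d^5 = -A^10 - 5*A^6 - 10*A^2 - 10*A^-2 - 5*A^-6 - A^-10.
  A^9 * (d^4) = A^17 + 4*A^13 + 6*A^9 + 4*A^5 + A
  A^7 * (9*d^3) = -9*A^13 - 27*A^9 - 27*A^5 - 9*A
  A^5 * (32*d^2 + 4*d^4) = 4*A^13 + 48*A^9 + 88*A^5 + 48*A + 4*A^-3
  A^3 * (55*d + 28*d^3 + d^5) = -A^13 - 33*A^9 - 149*A^5 - 149*A - 33*A^-3 - A^-7
  A^1 * (39 + 77*d^2 + 10*d^4) = 10*A^9 + 117*A^5 + 253*A + 117*A^-3 + 10*A^-7
  A^-1 * (87*d + 38*d^3 + d^5) = -A^9 - 43*A^5 - 211*A - 211*A^-3 - 43*A^-7 - A^-11
  A^-3 * (14 + 64*d^2 + 6*d^4) = 6*A^5 + 88*A + 178*A^-3 + 88*A^-7 + 6*A^-11
  A^-5 * (17*d + 19*d^3) = -19*A - 74*A^-3 - 74*A^-7 - 19*A^-11
  A^-7 * (7*d^2 + 2*d^4) = 2*A + 15*A^-3 + 26*A^-7 + 15*A^-11 + 2*A^-15
  A^-9 * (d^3) = -A^-3 - 3*A^-7 - 3*A^-11 - A^-15
Summing the groups: <K> = A^17 - 2*A^13 + 3*A^9 - 4*A^5 + 4*A - 5*A^-3 + 3*A^-7 - 2*A^-11 + A^-15
Normalise by the writhe: (-A^3)^(-w) = (-A^3)^(1) = -A^3, so f(A) = -A^3 * <K> = -A^20 + 2*A^16 - 3*A^12 + 4*A^8 - 4*A^4 + 5 - 3*A^-4 + 2*A^-8 - A^-12.
Substitute A = t^(-1/4), i.e. A^e → t^(-e/4): V(t) = -t^3 + 2*t^2 - 3*t + 5 - 4*t^-1 + 4*t^-2 - 3*t^-3 + 2*t^-4 - t^-5

Answer: -t^3 + 2*t^2 - 3*t + 5 - 4*t^-1 + 4*t^-2 - 3*t^-3 + 2*t^-4 - t^-5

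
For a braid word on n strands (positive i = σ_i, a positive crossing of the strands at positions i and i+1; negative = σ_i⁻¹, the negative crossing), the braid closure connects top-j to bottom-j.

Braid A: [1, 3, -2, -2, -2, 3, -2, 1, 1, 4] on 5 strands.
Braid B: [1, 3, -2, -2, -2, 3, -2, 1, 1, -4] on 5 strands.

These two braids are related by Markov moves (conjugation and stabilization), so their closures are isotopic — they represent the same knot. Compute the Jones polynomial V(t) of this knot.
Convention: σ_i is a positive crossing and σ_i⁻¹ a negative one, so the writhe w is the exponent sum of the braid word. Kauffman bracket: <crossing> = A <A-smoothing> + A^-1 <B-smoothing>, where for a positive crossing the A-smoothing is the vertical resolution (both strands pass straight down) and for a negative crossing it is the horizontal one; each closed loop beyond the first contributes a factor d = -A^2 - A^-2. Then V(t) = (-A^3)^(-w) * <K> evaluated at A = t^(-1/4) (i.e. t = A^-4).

Markov-equivalent braids have isotopic closures, hence identical knot invariants. Strip the Markov moves from each word to reach a common short braid β, then compute V(t) once on β.
Braid A: s1 s3 s2^-1 s2^-1 s2^-1 s3 s2^-1 s1 s1 s4 on 5 strands reduces by inverse Markov moves (closure unchanged at each step):
  Destabilize: the word has the form β·s4 where s4 occurs only as the final letter (β ∈ B_4); drop it and the last strand → 4 strands.
Reduced to β = s1 s3 s2^-1 s2^-1 s2^-1 s3 s2^-1 s1 s1 on 4 strands, 9 crossings.
Braid B: s1 s3 s2^-1 s2^-1 s2^-1 s3 s2^-1 s1 s1 s4^-1 on 5 strands reduces by inverse Markov moves (closure unchanged at each step):
  Destabilize: the word has the form β·s4^-1 where s4^-1 occurs only as the final letter (β ∈ B_4); drop it and the last strand → 4 strands.
Reduced to β = s1 s3 s2^-1 s2^-1 s2^-1 s3 s2^-1 s1 s1 on 4 strands, 9 crossings.
Both give the same β = s1 s3 s2^-1 s2^-1 s2^-1 s3 s2^-1 s1 s1 on 4 strands, so one state sum suffices:
Braid: s1 s3 s2^-1 s2^-1 s2^-1 s3 s2^-1 s1 s1 on 4 strands, 9 crossings.
Writhe w = (#positive) - (#negative) = 5 - 4 = 1.
State-sum expansion of <K>. There are 2^9 = 512 states.
For each crossing: s=0 is the vertical smoothing, s=1 horizontal. Crossing k contributes A^(sign_k * (1 - 2*s_k)); loop factor d = -A^2 - A^-2.
Tabulate the states by total A-exponent and number of loops L (A-exp: L × count):
  A^9: L=6 ×1
  A^7: L=5 ×9
  A^5: L=4 ×33, L=6 ×3
  A^3: L=3 ×64, L=5 ×19, L=7 ×1
  A^1: L=2 ×68, L=4 ×52, L=6 ×6
  A^-1: L=1 ×33, L=3 ×75, L=5 ×18
  A^-3: L=2 ×51, L=4 ×32, L=6 ×1
  A^-5: L=3 ×32, L=5 ×4
  A^-7: L=4 ×9
  A^-9: L=5 ×1
Each group contributes A^e * Σ count * d^(L-1):
Powers of d = -A^2 - A^-2: d^2 = A^4 + 2 + A^-4; d^3 = -A^6 - 3*A^2 - 3*A^-2 - A^-6; d^4 = A^8 + 4*A^4 + 6 + 4*A^-4 + A^-8; d^5 = -A^10 - 5*A^6 - 10*A^2 - 10*A^-2 - 5*A^-6 - A^-10; d^6 = A^12 + 6*A^8 + 15*A^4 + 20 + 15*A^-4 + 6*A^-8 + A^-12.
  A^9 * (d^5) = -A^19 - 5*A^15 - 10*A^11 - 10*A^7 - 5*A^3 - A^-1
  A^7 * (9*d^4) = 9*A^15 + 36*A^11 + 54*A^7 + 36*A^3 + 9*A^-1
  A^5 * (33*d^3 + 3*d^5) = -3*A^15 - 48*A^11 - 129*A^7 - 129*A^3 - 48*A^-1 - 3*A^-5
  A^3 * (64*d^2 + 19*d^4 + d^6) = A^15 + 25*A^11 + 155*A^7 + 262*A^3 + 155*A^-1 + 25*A^-5 + A^-9
  A^1 * (68*d + 52*d^3 + 6*d^5) = -6*A^11 - 82*A^7 - 284*A^3 - 284*A^-1 - 82*A^-5 - 6*A^-9
  A^-1 * (33 + 75*d^2 + 18*d^4) = 18*A^7 + 147*A^3 + 291*A^-1 + 147*A^-5 + 18*A^-9
  A^-3 * (51*d + 32*d^3 + d^5) = -A^7 - 37*A^3 - 157*A^-1 - 157*A^-5 - 37*A^-9 - A^-13
  A^-5 * (32*d^2 + 4*d^4) = 4*A^3 + 48*A^-1 + 88*A^-5 + 48*A^-9 + 4*A^-13
  A^-7 * (9*d^3) = -9*A^-1 - 27*A^-5 - 27*A^-9 - 9*A^-13
  A^-9 * (d^4) = A^-1 + 4*A^-5 + 6*A^-9 + 4*A^-13 + A^-17
Summing the groups: <K> = -A^19 + 2*A^15 - 3*A^11 + 5*A^7 - 6*A^3 + 5*A^-1 - 5*A^-5 + 3*A^-9 - 2*A^-13 + A^-17
Normalise by the writhe: (-A^3)^(-w) = (-A^3)^(-1) = -A^-3, so f(A) = -A^-3 * <K> = A^16 - 2*A^12 + 3*A^8 - 5*A^4 + 6 - 5*A^-4 + 5*A^-8 - 3*A^-12 + 2*A^-16 - A^-20.
Substitute A = t^(-1/4), i.e. A^e → t^(-e/4): V(t) = -t^5 + 2*t^4 - 3*t^3 + 5*t^2 - 5*t + 6 - 5*t^-1 + 3*t^-2 - 2*t^-3 + t^-4

Answer: -t^5 + 2*t^4 - 3*t^3 + 5*t^2 - 5*t + 6 - 5*t^-1 + 3*t^-2 - 2*t^-3 + t^-4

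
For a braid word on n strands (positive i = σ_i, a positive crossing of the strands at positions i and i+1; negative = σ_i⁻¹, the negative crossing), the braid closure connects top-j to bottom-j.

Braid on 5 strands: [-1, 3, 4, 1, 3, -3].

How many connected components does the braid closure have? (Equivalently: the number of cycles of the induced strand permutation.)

Track the strand permutation on 5 strands, starting from identity.
  step 1: s1^-1 swaps positions 1,2 -> [2 1 3 4 5]
  step 2: s3 swaps positions 3,4 -> [2 1 4 3 5]
  step 3: s4 swaps positions 4,5 -> [2 1 4 5 3]
  step 4: s1 swaps positions 1,2 -> [1 2 4 5 3]
  step 5: s3 swaps positions 3,4 -> [1 2 5 4 3]
  step 6: s3^-1 swaps positions 3,4 -> [1 2 4 5 3]
Final permutation (position -> original strand): [1 2 4 5 3]
Closure components = cycle count of this permutation = 3.

Answer: 3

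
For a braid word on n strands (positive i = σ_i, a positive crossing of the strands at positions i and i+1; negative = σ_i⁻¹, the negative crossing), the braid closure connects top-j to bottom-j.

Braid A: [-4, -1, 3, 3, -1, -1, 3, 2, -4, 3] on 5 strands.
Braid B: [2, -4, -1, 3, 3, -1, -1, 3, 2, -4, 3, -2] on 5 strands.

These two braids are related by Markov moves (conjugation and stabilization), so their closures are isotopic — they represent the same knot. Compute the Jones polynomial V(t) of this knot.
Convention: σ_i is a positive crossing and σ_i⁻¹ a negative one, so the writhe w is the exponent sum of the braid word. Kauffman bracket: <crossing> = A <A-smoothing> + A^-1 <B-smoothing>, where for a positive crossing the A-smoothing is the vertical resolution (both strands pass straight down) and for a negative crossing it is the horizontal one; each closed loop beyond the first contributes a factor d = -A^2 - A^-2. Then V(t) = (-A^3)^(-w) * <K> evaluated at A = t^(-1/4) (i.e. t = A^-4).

t^4 - 2*t^3 + 3*t^2 - 5*t + 6 - 5*t^-1 + 5*t^-2 - 3*t^-3 + 2*t^-4 - t^-5

Derivation:
Markov-equivalent braids have isotopic closures, hence identical knot invariants. Strip the Markov moves from each word to reach a common short braid β, then compute V(t) once on β.
Braid A: s4^-1 s1^-1 s3 s3 s1^-1 s1^-1 s3 s2 s4^-1 s3 on 5 strands has no conjugating prefix/suffix or stabilization to strip; take β = s4^-1 s1^-1 s3 s3 s1^-1 s1^-1 s3 s2 s4^-1 s3.
Braid B: s2 s4^-1 s1^-1 s3 s3 s1^-1 s1^-1 s3 s2 s4^-1 s3 s2^-1 on 5 strands reduces by inverse Markov moves (closure unchanged at each step):
  Deconjugate: the word is γ·β·γ⁻¹ with γ = s2 (prefix) and γ⁻¹ = s2^-1 (suffix); strip both.
Reduced to β = s4^-1 s1^-1 s3 s3 s1^-1 s1^-1 s3 s2 s4^-1 s3 on 5 strands, 10 crossings.
Both give the same β = s4^-1 s1^-1 s3 s3 s1^-1 s1^-1 s3 s2 s4^-1 s3 on 5 strands, so one state sum suffices:
Braid: s4^-1 s1^-1 s3 s3 s1^-1 s1^-1 s3 s2 s4^-1 s3 on 5 strands, 10 crossings.
Writhe w = (#positive) - (#negative) = 5 - 5 = 0.
Computing the Kauffman bracket via state sum. There are 2^10 = 1024 states.
Smooth each crossing (0=||, 1=⌣⌢); contribution A^(Σ sign_k(1-2s_k)) * d^(L-1).
Tabulate the states by total A-exponent and number of loops L (A-exp: L × count):
  A^10: L=6 ×1
  A^8: L=5 ×10
  A^6: L=4 ×41, L=6 ×4
  A^4: L=3 ×83, L=5 ×36, L=7 ×1
  A^2: L=2 ×84, L=4 ×107, L=6 ×19
  A^0: L=1 ×33, L=3 ×143, L=5 ×70, L=7 ×6
  A^-2: L=2 ×68, L=4 ×116, L=6 ×25, L=8 ×1
  A^-4: L=3 ×64, L=5 ×52, L=7 ×4
  A^-6: L=4 ×33, L=6 ×12
  A^-8: L=5 ×9, L=7 ×1
  A^-10: L=6 ×1
Each group contributes A^e * Σ count * d^(L-1):
Powers of d = -A^2 - A^-2: d^2 = A^4 + 2 + A^-4; d^3 = -A^6 - 3*A^2 - 3*A^-2 - A^-6; d^4 = A^8 + 4*A^4 + 6 + 4*A^-4 + A^-8; d^5 = -A^10 - 5*A^6 - 10*A^2 - 10*A^-2 - 5*A^-6 - A^-10; d^6 = A^12 + 6*A^8 + 15*A^4 + 20 + 15*A^-4 + 6*A^-8 + A^-12; d^7 = -A^14 - 7*A^10 - 21*A^6 - 35*A^2 - 35*A^-2 - 21*A^-6 - 7*A^-10 - A^-14.
  A^10 * (d^5) = -A^20 - 5*A^16 - 10*A^12 - 10*A^8 - 5*A^4 - 1
  A^8 * (10*d^4) = 10*A^16 + 40*A^12 + 60*A^8 + 40*A^4 + 10
  A^6 * (41*d^3 + 4*d^5) = -4*A^16 - 61*A^12 - 163*A^8 - 163*A^4 - 61 - 4*A^-4
  A^4 * (83*d^2 + 36*d^4 + d^6) = A^16 + 42*A^12 + 242*A^8 + 402*A^4 + 242 + 42*A^-4 + A^-8
  A^2 * (84*d + 107*d^3 + 19*d^5) = -19*A^12 - 202*A^8 - 595*A^4 - 595 - 202*A^-4 - 19*A^-8
  A^0 * (33 + 143*d^2 + 70*d^4 + 6*d^6) = 6*A^12 + 106*A^8 + 513*A^4 + 859 + 513*A^-4 + 106*A^-8 + 6*A^-12
  A^-2 * (68*d + 116*d^3 + 25*d^5 + d^7) = -A^12 - 32*A^8 - 262*A^4 - 701 - 701*A^-4 - 262*A^-8 - 32*A^-12 - A^-16
  A^-4 * (64*d^2 + 52*d^4 + 4*d^6) = 4*A^8 + 76*A^4 + 332 + 520*A^-4 + 332*A^-8 + 76*A^-12 + 4*A^-16
  A^-6 * (33*d^3 + 12*d^5) = -12*A^4 - 93 - 219*A^-4 - 219*A^-8 - 93*A^-12 - 12*A^-16
  A^-8 * (9*d^4 + d^6) = A^4 + 15 + 51*A^-4 + 74*A^-8 + 51*A^-12 + 15*A^-16 + A^-20
  A^-10 * (d^5) = -1 - 5*A^-4 - 10*A^-8 - 10*A^-12 - 5*A^-16 - A^-20
Summing the groups: <K> = -A^20 + 2*A^16 - 3*A^12 + 5*A^8 - 5*A^4 + 6 - 5*A^-4 + 3*A^-8 - 2*A^-12 + A^-16
Normalise by the writhe: (-A^3)^(-w) = (-A^3)^(0) = 1, so f(A) = 1 * <K> = -A^20 + 2*A^16 - 3*A^12 + 5*A^8 - 5*A^4 + 6 - 5*A^-4 + 3*A^-8 - 2*A^-12 + A^-16.
Substitute A = t^(-1/4), i.e. A^e → t^(-e/4): V(t) = t^4 - 2*t^3 + 3*t^2 - 5*t + 6 - 5*t^-1 + 5*t^-2 - 3*t^-3 + 2*t^-4 - t^-5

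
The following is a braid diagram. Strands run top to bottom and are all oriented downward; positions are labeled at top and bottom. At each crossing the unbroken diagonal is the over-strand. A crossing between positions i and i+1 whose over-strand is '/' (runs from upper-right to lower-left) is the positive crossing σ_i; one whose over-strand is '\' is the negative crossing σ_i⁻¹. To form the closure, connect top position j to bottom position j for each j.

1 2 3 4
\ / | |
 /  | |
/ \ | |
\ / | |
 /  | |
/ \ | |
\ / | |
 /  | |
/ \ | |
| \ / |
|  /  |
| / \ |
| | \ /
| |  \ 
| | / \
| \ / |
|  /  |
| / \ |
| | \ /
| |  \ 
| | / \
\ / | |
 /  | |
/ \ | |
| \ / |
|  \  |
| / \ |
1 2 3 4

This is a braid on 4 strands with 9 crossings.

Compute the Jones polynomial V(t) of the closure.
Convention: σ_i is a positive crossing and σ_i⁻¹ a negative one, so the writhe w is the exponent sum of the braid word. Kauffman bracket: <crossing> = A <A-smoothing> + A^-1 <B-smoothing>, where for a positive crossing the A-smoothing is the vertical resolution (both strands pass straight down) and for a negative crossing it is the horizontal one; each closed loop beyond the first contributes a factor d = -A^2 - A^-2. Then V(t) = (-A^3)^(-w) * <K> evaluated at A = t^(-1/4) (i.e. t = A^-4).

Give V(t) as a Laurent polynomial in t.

t^7 - 2*t^6 + 3*t^5 - 4*t^4 + 4*t^3 - 4*t^2 + 3*t - 1 + t^-1

Derivation:
Reading the diagram top to bottom ('/'-over between positions i,i+1 = s_i, '\'-over = s_i^-1): braid word = s1 s1 s1 s2 s3^-1 s2 s3^-1 s1 s2^-1.
Braid: s1 s1 s1 s2 s3^-1 s2 s3^-1 s1 s2^-1 on 4 strands, 9 crossings.
Writhe w = (#positive) - (#negative) = 6 - 3 = 3.
Computing the Kauffman bracket via state sum. There are 2^9 = 512 states.
Smooth each crossing (0=||, 1=⌣⌢); contribution A^(Σ sign_k(1-2s_k)) * d^(L-1).
Tabulate the states by total A-exponent and number of loops L (A-exp: L × count):
  A^9: L=3 ×1
  A^7: L=2 ×7, L=4 ×2
  A^5: L=1 ×12, L=3 ×24
  A^3: L=2 ×66, L=4 ×18
  A^1: L=1 ×35, L=3 ×84, L=5 ×7
  A^-1: L=2 ×73, L=4 ×52, L=6 ×1
  A^-3: L=3 ×68, L=5 ×16
  A^-5: L=4 ×34, L=6 ×2
  A^-7: L=5 ×9
  A^-9: L=6 ×1
Each group contributes A^e * Σ count * d^(L-1):
Powers of d = -A^2 - A^-2: d^2 = A^4 + 2 + A^-4; d^3 = -A^6 - 3*A^2 - 3*A^-2 - A^-6; d^4 = A^8 + 4*A^4 + 6 + 4*A^-4 + A^-8; d^5 = -A^10 - 5*A^6 - 10*A^2 - 10*A^-2 - 5*A^-6 - A^-10.
  A^9 * (d^2) = A^13 + 2*A^9 + A^5
  A^7 * (7*d + 2*d^3) = -2*A^13 - 13*A^9 - 13*A^5 - 2*A
  A^5 * (12 + 24*d^2) = 24*A^9 + 60*A^5 + 24*A
  A^3 * (66*d + 18*d^3) = -18*A^9 - 120*A^5 - 120*A - 18*A^-3
  A^1 * (35 + 84*d^2 + 7*d^4) = 7*A^9 + 112*A^5 + 245*A + 112*A^-3 + 7*A^-7
  A^-1 * (73*d + 52*d^3 + d^5) = -A^9 - 57*A^5 - 239*A - 239*A^-3 - 57*A^-7 - A^-11
  A^-3 * (68*d^2 + 16*d^4) = 16*A^5 + 132*A + 232*A^-3 + 132*A^-7 + 16*A^-11
  A^-5 * (34*d^3 + 2*d^5) = -2*A^5 - 44*A - 122*A^-3 - 122*A^-7 - 44*A^-11 - 2*A^-15
  A^-7 * (9*d^4) = 9*A + 36*A^-3 + 54*A^-7 + 36*A^-11 + 9*A^-15
  A^-9 * (d^5) = -A - 5*A^-3 - 10*A^-7 - 10*A^-11 - 5*A^-15 - A^-19
Summing the groups: <K> = -A^13 + A^9 - 3*A^5 + 4*A - 4*A^-3 + 4*A^-7 - 3*A^-11 + 2*A^-15 - A^-19
Normalise by the writhe: (-A^3)^(-w) = (-A^3)^(-3) = -A^-9, so f(A) = -A^-9 * <K> = A^4 - 1 + 3*A^-4 - 4*A^-8 + 4*A^-12 - 4*A^-16 + 3*A^-20 - 2*A^-24 + A^-28.
Substitute A = t^(-1/4), i.e. A^e → t^(-e/4): V(t) = t^7 - 2*t^6 + 3*t^5 - 4*t^4 + 4*t^3 - 4*t^2 + 3*t - 1 + t^-1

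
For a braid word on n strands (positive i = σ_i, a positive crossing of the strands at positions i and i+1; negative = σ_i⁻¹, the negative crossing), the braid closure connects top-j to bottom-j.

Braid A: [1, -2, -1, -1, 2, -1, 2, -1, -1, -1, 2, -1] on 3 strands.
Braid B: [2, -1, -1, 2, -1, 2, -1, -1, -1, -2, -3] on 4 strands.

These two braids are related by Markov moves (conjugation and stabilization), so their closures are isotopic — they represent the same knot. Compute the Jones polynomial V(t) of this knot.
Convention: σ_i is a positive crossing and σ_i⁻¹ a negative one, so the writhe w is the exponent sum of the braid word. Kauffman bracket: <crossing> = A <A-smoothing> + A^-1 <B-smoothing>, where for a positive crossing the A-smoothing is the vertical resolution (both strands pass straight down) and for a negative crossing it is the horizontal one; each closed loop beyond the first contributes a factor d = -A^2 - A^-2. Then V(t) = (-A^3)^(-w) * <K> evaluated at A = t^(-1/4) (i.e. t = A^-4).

Markov-equivalent braids have isotopic closures, hence identical knot invariants. Strip the Markov moves from each word to reach a common short braid β, then compute V(t) once on β.
Braid A: s1 s2^-1 s1^-1 s1^-1 s2 s1^-1 s2 s1^-1 s1^-1 s1^-1 s2 s1^-1 on 3 strands reduces by inverse Markov moves (closure unchanged at each step):
  Deconjugate: the word is γ·β·γ⁻¹ with γ = s1 (prefix) and γ⁻¹ = s1^-1 (suffix); strip both.
  Deconjugate: the word is γ·β·γ⁻¹ with γ = s2^-1 (prefix) and γ⁻¹ = s2 (suffix); strip both.
Reduced to β = s1^-1 s1^-1 s2 s1^-1 s2 s1^-1 s1^-1 s1^-1 on 3 strands, 8 crossings.
Braid B: s2 s1^-1 s1^-1 s2 s1^-1 s2 s1^-1 s1^-1 s1^-1 s2^-1 s3^-1 on 4 strands reduces by inverse Markov moves (closure unchanged at each step):
  Destabilize: the word has the form β·s3^-1 where s3^-1 occurs only as the final letter (β ∈ B_3); drop it and the last strand → 3 strands.
  Deconjugate: the word is γ·β·γ⁻¹ with γ = s2 (prefix) and γ⁻¹ = s2^-1 (suffix); strip both.
Reduced to β = s1^-1 s1^-1 s2 s1^-1 s2 s1^-1 s1^-1 s1^-1 on 3 strands, 8 crossings.
Both give the same β = s1^-1 s1^-1 s2 s1^-1 s2 s1^-1 s1^-1 s1^-1 on 3 strands, so one state sum suffices:
Braid: s1^-1 s1^-1 s2 s1^-1 s2 s1^-1 s1^-1 s1^-1 on 3 strands, 8 crossings.
Writhe w = (#positive) - (#negative) = 2 - 6 = -4.
Enumerate smoothing states for the bracket polynomial. There are 2^8 = 256 states.
Smooth each crossing (0=||, 1=⌣⌢); contribution A^(Σ sign_k(1-2s_k)) * d^(L-1).
Tabulate the states by total A-exponent and number of loops L (A-exp: L × count):
  A^8: L=7 ×1
  A^6: L=6 ×8
  A^4: L=5 ×28
  A^2: L=4 ×55, L=6 ×1
  A^0: L=3 ×65, L=5 ×5
  A^-2: L=2 ×46, L=4 ×10
  A^-4: L=1 ×17, L=3 ×11
  A^-6: L=2 ×8
  A^-8: L=3 ×1
Each group contributes A^e * Σ count * d^(L-1):
Powers of d = -A^2 - A^-2: d^2 = A^4 + 2 + A^-4; d^3 = -A^6 - 3*A^2 - 3*A^-2 - A^-6; d^4 = A^8 + 4*A^4 + 6 + 4*A^-4 + A^-8; d^5 = -A^10 - 5*A^6 - 10*A^2 - 10*A^-2 - 5*A^-6 - A^-10; d^6 = A^12 + 6*A^8 + 15*A^4 + 20 + 15*A^-4 + 6*A^-8 + A^-12.
  A^8 * (d^6) = A^20 + 6*A^16 + 15*A^12 + 20*A^8 + 15*A^4 + 6 + A^-4
  A^6 * (8*d^5) = -8*A^16 - 40*A^12 - 80*A^8 - 80*A^4 - 40 - 8*A^-4
  A^4 * (28*d^4) = 28*A^12 + 112*A^8 + 168*A^4 + 112 + 28*A^-4
  A^2 * (55*d^3 + d^5) = -A^12 - 60*A^8 - 175*A^4 - 175 - 60*A^-4 - A^-8
  A^0 * (65*d^2 + 5*d^4) = 5*A^8 + 85*A^4 + 160 + 85*A^-4 + 5*A^-8
  A^-2 * (46*d + 10*d^3) = -10*A^4 - 76 - 76*A^-4 - 10*A^-8
  A^-4 * (17 + 11*d^2) = 11 + 39*A^-4 + 11*A^-8
  A^-6 * (8*d) = -8*A^-4 - 8*A^-8
  A^-8 * (d^2) = A^-4 + 2*A^-8 + A^-12
Summing the groups: <K> = A^20 - 2*A^16 + 2*A^12 - 3*A^8 + 3*A^4 - 2 + 2*A^-4 - A^-8 + A^-12
Normalise by the writhe: (-A^3)^(-w) = (-A^3)^(4) = A^12, so f(A) = A^12 * <K> = A^32 - 2*A^28 + 2*A^24 - 3*A^20 + 3*A^16 - 2*A^12 + 2*A^8 - A^4 + 1.
Substitute A = t^(-1/4), i.e. A^e → t^(-e/4): V(t) = 1 - t^-1 + 2*t^-2 - 2*t^-3 + 3*t^-4 - 3*t^-5 + 2*t^-6 - 2*t^-7 + t^-8

Answer: 1 - t^-1 + 2*t^-2 - 2*t^-3 + 3*t^-4 - 3*t^-5 + 2*t^-6 - 2*t^-7 + t^-8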